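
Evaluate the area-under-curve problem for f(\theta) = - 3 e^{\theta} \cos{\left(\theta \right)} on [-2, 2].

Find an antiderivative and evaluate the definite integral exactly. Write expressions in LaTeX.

Whatever form F(\theta) takes, F'(\theta) = f(\theta) is non-negotiable.
F(\theta) = - \frac{3 e^{\theta} \sin{\left(\theta \right)}}{2} - \frac{3 e^{\theta} \cos{\left(\theta \right)}}{2} is an antiderivative of f.
Check: d/d\theta[- \frac{3 e^{\theta} \sin{\left(\theta \right)}}{2} - \frac{3 e^{\theta} \cos{\left(\theta \right)}}{2}] = - 3 e^{\theta} \cos{\left(\theta \right)} = f(\theta).
F(2) = - \frac{3 e^{2} \sin{\left(2 \right)}}{2} - \frac{3 e^{2} \cos{\left(2 \right)}}{2}; F(-2) = - \frac{3 \cos{\left(2 \right)}}{2 e^{2}} + \frac{3 \sin{\left(2 \right)}}{2 e^{2}}.
Integral = F(2) - F(-2) = - \frac{3 e^{2} \sin{\left(2 \right)}}{2} - \frac{3 \sin{\left(2 \right)}}{2 e^{2}} + \frac{3 \cos{\left(2 \right)}}{2 e^{2}} - \frac{3 e^{2} \cos{\left(2 \right)}}{2}.

Antiderivative: F(\theta) = - \frac{3 e^{\theta} \sin{\left(\theta \right)}}{2} - \frac{3 e^{\theta} \cos{\left(\theta \right)}}{2}; value = - \frac{3 e^{2} \sin{\left(2 \right)}}{2} - \frac{3 \sin{\left(2 \right)}}{2 e^{2}} + \frac{3 \cos{\left(2 \right)}}{2 e^{2}} - \frac{3 e^{2} \cos{\left(2 \right)}}{2}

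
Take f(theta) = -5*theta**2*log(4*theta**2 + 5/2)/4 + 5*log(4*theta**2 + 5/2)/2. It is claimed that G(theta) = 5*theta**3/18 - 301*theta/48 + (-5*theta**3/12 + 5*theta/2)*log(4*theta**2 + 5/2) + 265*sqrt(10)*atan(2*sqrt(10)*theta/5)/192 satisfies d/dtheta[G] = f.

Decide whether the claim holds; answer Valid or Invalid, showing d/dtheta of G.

d/dtheta[G] = -5*theta**2*log(4*theta**2 + 5/2)/4 + 5*log(4*theta**2 + 5/2)/2 - 3/4
d/dtheta[G] - f(theta) = -3/4 != 0.

Invalid: d/dtheta[G] - f = -3/4, which is not 0.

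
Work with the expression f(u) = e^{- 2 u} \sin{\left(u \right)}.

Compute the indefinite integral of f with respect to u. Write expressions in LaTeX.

F(u) = \frac{\left(- 2 \sin{\left(u \right)} - \cos{\left(u \right)}\right) e^{- 2 u}}{5} + C

Since d/du undoes antidifferentiation here, F'(u) = f(u) is required of F(u).
Check: d/du[\frac{\left(- 2 \sin{\left(u \right)} - \cos{\left(u \right)}\right) e^{- 2 u}}{5}] = e^{- 2 u} \sin{\left(u \right)} = f(u).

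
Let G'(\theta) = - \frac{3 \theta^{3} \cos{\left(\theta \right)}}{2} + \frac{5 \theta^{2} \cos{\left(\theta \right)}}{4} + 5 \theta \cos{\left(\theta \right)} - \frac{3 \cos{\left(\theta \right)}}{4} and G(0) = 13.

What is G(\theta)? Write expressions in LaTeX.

The integrand splits into summands that can be handled one at a time.
A general antiderivative is - \frac{3 \theta^{3} \sin{\left(\theta \right)}}{2} + \frac{5 \theta^{2} \sin{\left(\theta \right)}}{4} - \frac{9 \theta^{2} \cos{\left(\theta \right)}}{2} + 14 \theta \sin{\left(\theta \right)} + \frac{5 \theta \cos{\left(\theta \right)}}{2} - \frac{13 \sin{\left(\theta \right)}}{4} + 14 \cos{\left(\theta \right)} + C.
The condition gives C = 13 - (14) = -1.
So G(\theta) = - \frac{6 \theta^{3} \sin{\left(\theta \right)} - 5 \theta^{2} \sin{\left(\theta \right)} + 18 \theta^{2} \cos{\left(\theta \right)} - 56 \theta \sin{\left(\theta \right)} - 10 \theta \cos{\left(\theta \right)} + 13 \sin{\left(\theta \right)} - 56 \cos{\left(\theta \right)} + 4}{4}.
Check: d/d\theta[- \frac{6 \theta^{3} \sin{\left(\theta \right)} - 5 \theta^{2} \sin{\left(\theta \right)} + 18 \theta^{2} \cos{\left(\theta \right)} - 56 \theta \sin{\left(\theta \right)} - 10 \theta \cos{\left(\theta \right)} + 13 \sin{\left(\theta \right)} - 56 \cos{\left(\theta \right)} + 4}{4}] = - \frac{3 \theta^{3} \cos{\left(\theta \right)}}{2} + \frac{5 \theta^{2} \cos{\left(\theta \right)}}{4} + 5 \theta \cos{\left(\theta \right)} - \frac{3 \cos{\left(\theta \right)}}{4} = G'(\theta).

G(\theta) = - \frac{6 \theta^{3} \sin{\left(\theta \right)} - 5 \theta^{2} \sin{\left(\theta \right)} + 18 \theta^{2} \cos{\left(\theta \right)} - 56 \theta \sin{\left(\theta \right)} - 10 \theta \cos{\left(\theta \right)} + 13 \sin{\left(\theta \right)} - 56 \cos{\left(\theta \right)} + 4}{4}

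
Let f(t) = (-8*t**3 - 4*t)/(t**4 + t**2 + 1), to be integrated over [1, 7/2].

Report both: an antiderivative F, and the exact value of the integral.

f matches the chain-rule pattern g'(h)*h' with inner function h(t) = t**4 + t**2 + 1; substituting u = h(t) collapses the integral.
F(t) = -2*log(t**4 + t**2 + 1) is an antiderivative of f.
Check: d/dt[-2*log(t**4 + t**2 + 1)] = (-8*t**3 - 4*t)/(t**4 + t**2 + 1) = f(t).
F(7/2) = -2*log(2613/16); F(1) = -2*log(3).
Integral = F(7/2) - F(1) = -2*log(2613/16) + 2*log(3).

Antiderivative: F(t) = -2*log(t**4 + t**2 + 1); value = -2*log(2613/16) + 2*log(3)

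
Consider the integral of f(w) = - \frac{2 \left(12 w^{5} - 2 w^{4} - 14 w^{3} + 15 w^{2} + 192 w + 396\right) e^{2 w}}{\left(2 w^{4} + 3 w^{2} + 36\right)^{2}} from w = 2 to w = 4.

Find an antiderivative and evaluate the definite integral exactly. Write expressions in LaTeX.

Antiderivative: F(w) = \frac{2 \left(- 3 w - 4\right) e^{2 w}}{2 w^{4} + 3 w^{2} + 36}; value = - \frac{8 e^{8}}{149} + \frac{e^{4}}{4}

A candidate is checked by its d/dw: the result must match f(w).
F(w) = \frac{2 \left(- 3 w - 4\right) e^{2 w}}{2 w^{4} + 3 w^{2} + 36} is an antiderivative of f.
Check: d/dw[\frac{2 \left(- 3 w - 4\right) e^{2 w}}{2 w^{4} + 3 w^{2} + 36}] = \frac{- 24 w^{5} e^{2 w} + 4 w^{4} e^{2 w} + 28 w^{3} e^{2 w} - 30 w^{2} e^{2 w} - 384 w e^{2 w} - 792 e^{2 w}}{4 w^{8} + 12 w^{6} + 153 w^{4} + 216 w^{2} + 1296}, which equals f(w).
F(4) = - \frac{8 e^{8}}{149}; F(2) = - \frac{e^{4}}{4}.
Integral = F(4) - F(2) = - \frac{8 e^{8}}{149} + \frac{e^{4}}{4}.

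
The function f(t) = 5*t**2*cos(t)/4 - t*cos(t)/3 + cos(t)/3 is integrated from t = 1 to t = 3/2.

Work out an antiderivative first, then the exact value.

The integrand splits into summands that can be handled one at a time.
F(t) = 5*t**2*sin(t)/4 - t*sin(t)/3 + 5*t*cos(t)/2 - 13*sin(t)/6 - cos(t)/3 is an antiderivative of f.
Check: d/dt[5*t**2*sin(t)/4 - t*sin(t)/3 + 5*t*cos(t)/2 - 13*sin(t)/6 - cos(t)/3] = 5*t**2*cos(t)/4 - t*cos(t)/3 + cos(t)/3 = f(t).
F(3/2) = 7*sin(3/2)/48 + 41*cos(3/2)/12; F(1) = -5*sin(1)/4 + 13*cos(1)/6.
Integral = F(3/2) - F(1) = -13*cos(1)/6 + 7*sin(3/2)/48 + 41*cos(3/2)/12 + 5*sin(1)/4.

Antiderivative: F(t) = 5*t**2*sin(t)/4 - t*sin(t)/3 + 5*t*cos(t)/2 - 13*sin(t)/6 - cos(t)/3; value = -13*cos(1)/6 + 7*sin(3/2)/48 + 41*cos(3/2)/12 + 5*sin(1)/4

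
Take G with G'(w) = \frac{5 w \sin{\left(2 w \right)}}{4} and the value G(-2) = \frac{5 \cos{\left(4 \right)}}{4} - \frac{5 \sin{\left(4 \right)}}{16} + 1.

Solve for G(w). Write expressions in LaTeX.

Recover the given G'(w) by differentiating a candidate G(w); any mismatch rules it out.
A general antiderivative is - \frac{5 w \cos{\left(2 w \right)}}{8} + \frac{5 \sin{\left(2 w \right)}}{16} + C.
The condition gives C = \frac{5 \cos{\left(4 \right)}}{4} - \frac{5 \sin{\left(4 \right)}}{16} + 1 - (\frac{5 \cos{\left(4 \right)}}{4} - \frac{5 \sin{\left(4 \right)}}{16}) = 1.
So G(w) = - \frac{5 w \cos{\left(2 w \right)}}{8} + \frac{5 \sin{\left(2 w \right)}}{16} + 1.
Check: d/dw[- \frac{5 w \cos{\left(2 w \right)}}{8} + \frac{5 \sin{\left(2 w \right)}}{16} + 1] = \frac{5 w \sin{\left(2 w \right)}}{4} = G'(w).

G(w) = - \frac{5 w \cos{\left(2 w \right)}}{8} + \frac{5 \sin{\left(2 w \right)}}{16} + 1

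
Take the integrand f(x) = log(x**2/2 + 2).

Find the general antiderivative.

F(x) = x*log(x**2/2 + 2) - 2*x + 4*atan(x/2) + C

For F(x) to be correct the identity F'(x) - f(x) = 0 must hold.
Check: d/dx[x*log(x**2/2 + 2) - 2*x + 4*atan(x/2)] = log(x**2/2 + 2) = f(x).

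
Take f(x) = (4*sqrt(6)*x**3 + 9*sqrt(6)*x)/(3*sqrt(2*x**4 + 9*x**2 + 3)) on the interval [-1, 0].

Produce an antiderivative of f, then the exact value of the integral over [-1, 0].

Antiderivative: F(x) = sqrt(6)*sqrt(2*x**4 + 9*x**2 + 3)/3; value = -2*sqrt(21)/3 + sqrt(2)

f matches the chain-rule pattern g'(h)*h' with inner function h(x) = x**4/3 + 3*x**2/2 + 1/2; substituting u = h(x) collapses the integral.
F(x) = sqrt(6)*sqrt(2*x**4 + 9*x**2 + 3)/3 is an antiderivative of f.
Check: d/dx[sqrt(6)*sqrt(2*x**4 + 9*x**2 + 3)/3] = (4*sqrt(6)*x**3 + 9*sqrt(6)*x)/(3*sqrt(2*x**4 + 9*x**2 + 3)) = f(x).
F(0) = sqrt(2); F(-1) = 2*sqrt(21)/3.
Integral = F(0) - F(-1) = -2*sqrt(21)/3 + sqrt(2).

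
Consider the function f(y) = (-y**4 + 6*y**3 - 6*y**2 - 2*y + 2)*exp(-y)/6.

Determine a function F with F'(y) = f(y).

f has the shape u'v + uv' for u = y**4/6 - y**3/3 + y/3 and v = exp(-y) — it is the derivative of the product u*v.
Check: d/dy[y**4*exp(-y)/6 - y**3*exp(-y)/3 + y*exp(-y)/3] = (-y**4 + 6*y**3 - 6*y**2 - 2*y + 2)*exp(-y)/6 = f(y).

An antiderivative is F(y) = y**4*exp(-y)/6 - y**3*exp(-y)/3 + y*exp(-y)/3.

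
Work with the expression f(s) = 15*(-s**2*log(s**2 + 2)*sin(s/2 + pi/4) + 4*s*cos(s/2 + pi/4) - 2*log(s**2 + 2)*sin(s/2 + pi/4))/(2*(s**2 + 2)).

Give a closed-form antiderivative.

Recognize the product-rule pattern: f = u'v + uv' with u = 15*cos(s/2 + pi/4), v = log(s**2 + 2), so integration by parts undoes it.
Check: d/ds[15*log(s**2 + 2)*cos(s/2 + pi/4)] = (-15*s**2*log(s**2 + 2)*sin(s/2 + pi/4) + 60*s*cos(s/2 + pi/4) - 30*log(s**2 + 2)*sin(s/2 + pi/4))/(2*s**2 + 4), which equals f(s).

An antiderivative is F(s) = 15*log(s**2 + 2)*cos(s/2 + pi/4).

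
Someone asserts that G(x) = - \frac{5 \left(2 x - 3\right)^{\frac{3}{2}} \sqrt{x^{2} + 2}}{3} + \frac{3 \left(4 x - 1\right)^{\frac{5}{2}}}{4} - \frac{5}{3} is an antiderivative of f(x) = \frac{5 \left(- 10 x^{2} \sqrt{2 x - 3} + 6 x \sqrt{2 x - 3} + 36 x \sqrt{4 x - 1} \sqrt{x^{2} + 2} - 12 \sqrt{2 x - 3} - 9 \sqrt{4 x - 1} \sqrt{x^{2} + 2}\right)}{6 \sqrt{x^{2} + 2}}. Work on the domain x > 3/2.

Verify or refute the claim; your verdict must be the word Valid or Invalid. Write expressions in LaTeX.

Valid: G'(x) = f(x).

d/dx[G] = \frac{- 50 x^{2} \sqrt{2 x - 3} + 30 x \sqrt{2 x - 3} + 180 x \sqrt{4 x - 1} \sqrt{x^{2} + 2} - 60 \sqrt{2 x - 3} - 45 \sqrt{4 x - 1} \sqrt{x^{2} + 2}}{6 \sqrt{x^{2} + 2}}
This equals f(x) exactly, so the claim holds.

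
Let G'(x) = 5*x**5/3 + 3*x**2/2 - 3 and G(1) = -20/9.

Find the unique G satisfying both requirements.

G(x) = 5*x**6/18 + x**3/2 - 3*x

The integrand splits into summands that can be handled one at a time.
A general antiderivative is 5*x**6/18 + x**3/2 - 3*x + C.
The condition gives C = -20/9 - (-20/9) = 0.
So G(x) = 5*x**6/18 + x**3/2 - 3*x.
Check: d/dx[5*x**6/18 + x**3/2 - 3*x] = 5*x**5/3 + 3*x**2/2 - 3 = G'(x).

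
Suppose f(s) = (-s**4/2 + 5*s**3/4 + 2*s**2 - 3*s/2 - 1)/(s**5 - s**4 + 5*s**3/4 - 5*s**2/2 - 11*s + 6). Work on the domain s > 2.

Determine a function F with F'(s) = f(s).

Factor the denominator ((s - 2)*(2*s - 1)*(2*s + 3)*(s**2 + 4)) and decompose: f = -(301*s - 164)/(425*(s**2 + 4)) - 8/(175*(2*s + 3)) + 3/(17*(2*s - 1)) + 1/(7*(s - 2)); each piece integrates to a log, atan, or power term.
Check: d/ds[log(s - 2)/7 + 3*log(s - 1/2)/34 - 4*log(s + 3/2)/175 - 301*log(s**2 + 4)/850 + 82*atan(s/2)/425] = (-2*s**4 + 5*s**3 + 8*s**2 - 6*s - 4)/(4*s**5 - 4*s**4 + 5*s**3 - 10*s**2 - 44*s + 24), which equals f(s).

An antiderivative is F(s) = log(s - 2)/7 + 3*log(s - 1/2)/34 - 4*log(s + 3/2)/175 - 301*log(s**2 + 4)/850 + 82*atan(s/2)/425.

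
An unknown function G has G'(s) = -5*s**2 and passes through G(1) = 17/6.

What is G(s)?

Differentiate the proposed G(s) back; it has to land on the given G'(s).
A general antiderivative is 5/2 - 5*s**3/3 + C.
The condition gives C = 17/6 - (5/6) = 2.
So G(s) = 9/2 - 5*s**3/3.
Check: d/ds[9/2 - 5*s**3/3] = -5*s**2 = G'(s).

G(s) = 9/2 - 5*s**3/3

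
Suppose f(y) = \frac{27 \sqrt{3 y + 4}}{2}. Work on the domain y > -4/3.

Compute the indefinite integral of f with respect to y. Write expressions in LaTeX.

F(y) = 3 \left(3 y + 4\right)^{\frac{3}{2}} + C

A candidate is checked by its d/dy: the result must match f(y).
Check: d/dy[3 \left(3 y + 4\right)^{\frac{3}{2}}] = \frac{27 \sqrt{3 y + 4}}{2} = f(y).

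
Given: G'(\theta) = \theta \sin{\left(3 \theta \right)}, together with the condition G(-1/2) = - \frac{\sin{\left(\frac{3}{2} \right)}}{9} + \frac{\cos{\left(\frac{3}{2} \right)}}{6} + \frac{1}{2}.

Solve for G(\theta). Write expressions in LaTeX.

A candidate passes only if d/d\theta[G] lands on the given G'(\theta) exactly.
A general antiderivative is - \frac{\theta \cos{\left(3 \theta \right)}}{3} + \frac{\sin{\left(3 \theta \right)}}{9} + C.
The condition gives C = - \frac{\sin{\left(\frac{3}{2} \right)}}{9} + \frac{\cos{\left(\frac{3}{2} \right)}}{6} + \frac{1}{2} - (- \frac{\sin{\left(\frac{3}{2} \right)}}{9} + \frac{\cos{\left(\frac{3}{2} \right)}}{6}) = \frac{1}{2}.
So G(\theta) = - \frac{\theta \cos{\left(3 \theta \right)}}{3} + \frac{\sin{\left(3 \theta \right)}}{9} + \frac{1}{2}.
Check: d/d\theta[- \frac{\theta \cos{\left(3 \theta \right)}}{3} + \frac{\sin{\left(3 \theta \right)}}{9} + \frac{1}{2}] = \theta \sin{\left(3 \theta \right)} = G'(\theta).

G(\theta) = - \frac{\theta \cos{\left(3 \theta \right)}}{3} + \frac{\sin{\left(3 \theta \right)}}{9} + \frac{1}{2}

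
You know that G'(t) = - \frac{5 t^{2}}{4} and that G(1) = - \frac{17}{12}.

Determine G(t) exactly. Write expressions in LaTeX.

Recover the given G'(t) by differentiating a candidate G(t); any mismatch rules it out.
A general antiderivative is - \frac{5 t^{3}}{12} + C.
The condition gives C = - \frac{17}{12} - (- \frac{5}{12}) = -1.
So G(t) = - \frac{5 t^{3}}{12} - 1.
Check: d/dt[- \frac{5 t^{3}}{12} - 1] = - \frac{5 t^{2}}{4} = G'(t).

G(t) = - \frac{5 t^{3}}{12} - 1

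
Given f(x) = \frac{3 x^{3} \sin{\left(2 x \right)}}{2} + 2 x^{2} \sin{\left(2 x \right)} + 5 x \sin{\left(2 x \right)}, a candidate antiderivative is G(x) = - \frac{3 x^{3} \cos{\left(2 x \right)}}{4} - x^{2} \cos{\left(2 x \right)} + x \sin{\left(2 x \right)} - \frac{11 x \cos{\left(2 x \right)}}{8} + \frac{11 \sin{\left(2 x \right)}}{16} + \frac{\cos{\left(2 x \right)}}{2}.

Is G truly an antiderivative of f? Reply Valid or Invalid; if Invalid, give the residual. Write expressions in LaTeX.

Invalid: d/dx[G] - f = - \frac{9 x^{2} \cos{\left(2 x \right)}}{4} - \frac{9 x \sin{\left(2 x \right)}}{4}, which is not 0.

d/dx[G] = \frac{3 x^{3} \sin{\left(2 x \right)}}{2} + 2 x^{2} \sin{\left(2 x \right)} - \frac{9 x^{2} \cos{\left(2 x \right)}}{4} + \frac{11 x \sin{\left(2 x \right)}}{4}
d/dx[G] - f(x) = - \frac{9 x^{2} \cos{\left(2 x \right)}}{4} - \frac{9 x \sin{\left(2 x \right)}}{4} != 0.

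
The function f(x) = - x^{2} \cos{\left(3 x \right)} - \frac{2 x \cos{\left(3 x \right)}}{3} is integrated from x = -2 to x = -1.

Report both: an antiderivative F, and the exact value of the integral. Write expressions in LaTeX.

Integrate term by term and add the pieces.
F(x) = - \frac{9 x^{2} \sin{\left(3 x \right)} + 6 x \sin{\left(3 x \right)} + 6 x \cos{\left(3 x \right)} - 2 \sin{\left(3 x \right)} + 2 \cos{\left(3 x \right)}}{27} is an antiderivative of f.
Check: d/dx[- \frac{9 x^{2} \sin{\left(3 x \right)} + 6 x \sin{\left(3 x \right)} + 6 x \cos{\left(3 x \right)} - 2 \sin{\left(3 x \right)} + 2 \cos{\left(3 x \right)}}{27}] = - x^{2} \cos{\left(3 x \right)} - \frac{2 x \cos{\left(3 x \right)}}{3} = f(x).
F(-1) = \frac{4 \cos{\left(3 \right)}}{27} + \frac{\sin{\left(3 \right)}}{27}; F(-2) = \frac{22 \sin{\left(6 \right)}}{27} + \frac{10 \cos{\left(6 \right)}}{27}.
Integral = F(-1) - F(-2) = - \frac{10 \cos{\left(6 \right)}}{27} + \frac{4 \cos{\left(3 \right)}}{27} + \frac{\sin{\left(3 \right)}}{27} - \frac{22 \sin{\left(6 \right)}}{27}.

Antiderivative: F(x) = - \frac{9 x^{2} \sin{\left(3 x \right)} + 6 x \sin{\left(3 x \right)} + 6 x \cos{\left(3 x \right)} - 2 \sin{\left(3 x \right)} + 2 \cos{\left(3 x \right)}}{27}; value = - \frac{10 \cos{\left(6 \right)}}{27} + \frac{4 \cos{\left(3 \right)}}{27} + \frac{\sin{\left(3 \right)}}{27} - \frac{22 \sin{\left(6 \right)}}{27}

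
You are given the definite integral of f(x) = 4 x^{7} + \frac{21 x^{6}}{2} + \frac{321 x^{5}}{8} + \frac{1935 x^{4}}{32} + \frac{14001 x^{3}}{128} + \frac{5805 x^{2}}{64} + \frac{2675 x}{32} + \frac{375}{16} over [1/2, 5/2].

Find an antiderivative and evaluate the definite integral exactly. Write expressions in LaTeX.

The substitution u = - x^{2} - \frac{3 x}{4} - \frac{5}{2} works: f is exactly (dF/du)*(du/dx) for that inner function.
F(x) = \frac{x^{8}}{2} + \frac{3 x^{7}}{2} + \frac{107 x^{6}}{16} + \frac{387 x^{5}}{32} + \frac{14001 x^{4}}{512} + \frac{1935 x^{3}}{64} + \frac{2675 x^{2}}{64} + \frac{375 x}{16} is an antiderivative of f.
Check: d/dx[\frac{x^{8}}{2} + \frac{3 x^{7}}{2} + \frac{107 x^{6}}{16} + \frac{387 x^{5}}{32} + \frac{14001 x^{4}}{512} + \frac{1935 x^{3}}{64} + \frac{2675 x^{2}}{64} + \frac{375 x}{16}] = 4 x^{7} + \frac{21 x^{6}}{2} + \frac{321 x^{5}}{8} + \frac{1935 x^{4}}{32} + \frac{14001 x^{3}}{128} + \frac{5805 x^{2}}{64} + \frac{2675 x}{32} + \frac{375}{16} = f(x).
F(5/2) = \frac{52040625}{8192}; F(1/2) = \frac{230625}{8192}.
Integral = F(5/2) - F(1/2) = \frac{3238125}{512}.

Antiderivative: F(x) = \frac{x^{8}}{2} + \frac{3 x^{7}}{2} + \frac{107 x^{6}}{16} + \frac{387 x^{5}}{32} + \frac{14001 x^{4}}{512} + \frac{1935 x^{3}}{64} + \frac{2675 x^{2}}{64} + \frac{375 x}{16}; value = \frac{3238125}{512}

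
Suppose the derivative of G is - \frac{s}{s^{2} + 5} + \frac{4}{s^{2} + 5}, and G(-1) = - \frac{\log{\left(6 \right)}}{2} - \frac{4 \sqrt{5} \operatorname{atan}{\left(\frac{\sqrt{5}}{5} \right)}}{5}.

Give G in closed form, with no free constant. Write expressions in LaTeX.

G(s) = \frac{- 5 \log{\left(s^{2} + 5 \right)} + 8 \sqrt{5} \operatorname{atan}{\left(\frac{\sqrt{5} s}{5} \right)}}{10}

Integrate term by term and add the pieces.
A general antiderivative is - \frac{\log{\left(s^{2} + 5 \right)}}{2} + \frac{4 \sqrt{5} \operatorname{atan}{\left(\frac{\sqrt{5} s}{5} \right)}}{5} + C.
The condition gives C = - \frac{\log{\left(6 \right)}}{2} - \frac{4 \sqrt{5} \operatorname{atan}{\left(\frac{\sqrt{5}}{5} \right)}}{5} - (- \frac{\log{\left(6 \right)}}{2} - \frac{4 \sqrt{5} \operatorname{atan}{\left(\frac{\sqrt{5}}{5} \right)}}{5}) = 0.
So G(s) = \frac{- 5 \log{\left(s^{2} + 5 \right)} + 8 \sqrt{5} \operatorname{atan}{\left(\frac{\sqrt{5} s}{5} \right)}}{10}.
Check: d/ds[\frac{- 5 \log{\left(s^{2} + 5 \right)} + 8 \sqrt{5} \operatorname{atan}{\left(\frac{\sqrt{5} s}{5} \right)}}{10}] = \frac{4 - s}{s^{2} + 5}, which equals G'(s).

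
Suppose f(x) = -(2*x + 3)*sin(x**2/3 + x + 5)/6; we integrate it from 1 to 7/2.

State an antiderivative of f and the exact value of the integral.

The substitution u = x**2/3 + x + 5 works: f is exactly (dF/du)*(du/dx) for that inner function.
F(x) = cos(x**2/3 + x + 5)/2 is an antiderivative of f.
Check: d/dx[cos(x**2/3 + x + 5)/2] = -x*sin(x**2/3 + x + 5)/3 - sin(x**2/3 + x + 5)/2, which equals f(x).
F(7/2) = cos(151/12)/2; F(1) = cos(19/3)/2.
Integral = F(7/2) - F(1) = -cos(19/3)/2 + cos(151/12)/2.

Antiderivative: F(x) = cos(x**2/3 + x + 5)/2; value = -cos(19/3)/2 + cos(151/12)/2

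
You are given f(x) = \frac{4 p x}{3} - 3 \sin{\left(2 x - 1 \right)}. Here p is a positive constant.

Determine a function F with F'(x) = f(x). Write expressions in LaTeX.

An antiderivative is F(x) = \frac{2 p x^{2}}{3} + \frac{3 \cos{\left(2 x - 1 \right)}}{2}.

Integrate term by term and add the pieces.
Check: d/dx[\frac{2 p x^{2}}{3} + \frac{3 \cos{\left(2 x - 1 \right)}}{2}] = \frac{4 p x}{3} - 3 \sin{\left(2 x - 1 \right)} = f(x).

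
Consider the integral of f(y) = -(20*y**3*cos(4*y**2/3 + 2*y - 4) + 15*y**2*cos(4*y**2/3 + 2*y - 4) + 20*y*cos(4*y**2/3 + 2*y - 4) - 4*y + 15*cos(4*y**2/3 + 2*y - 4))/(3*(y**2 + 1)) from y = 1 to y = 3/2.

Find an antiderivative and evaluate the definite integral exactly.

For F(y) to be correct the identity F'(y) - f(y) = 0 must hold.
F(y) = (4*log(3*y**2 + 3) - 15*sin(4*y**2/3 + 2*y - 4))/6 is an antiderivative of f.
Check: d/dy[(4*log(3*y**2 + 3) - 15*sin(4*y**2/3 + 2*y - 4))/6] = (-20*y**3*cos(4*y**2/3 + 2*y - 4) - 15*y**2*cos(4*y**2/3 + 2*y - 4) - 20*y*cos(4*y**2/3 + 2*y - 4) + 4*y - 15*cos(4*y**2/3 + 2*y - 4))/(3*y**2 + 3), which equals f(y).
F(3/2) = -5*sin(2)/2 + 2*log(39/4)/3; F(1) = 2*log(6)/3 + 5*sin(2/3)/2.
Integral = F(3/2) - F(1) = -5*sin(2)/2 - 5*sin(2/3)/2 - 2*log(6)/3 + 2*log(39/4)/3.

Antiderivative: F(y) = (4*log(3*y**2 + 3) - 15*sin(4*y**2/3 + 2*y - 4))/6; value = -5*sin(2)/2 - 5*sin(2/3)/2 - 2*log(6)/3 + 2*log(39/4)/3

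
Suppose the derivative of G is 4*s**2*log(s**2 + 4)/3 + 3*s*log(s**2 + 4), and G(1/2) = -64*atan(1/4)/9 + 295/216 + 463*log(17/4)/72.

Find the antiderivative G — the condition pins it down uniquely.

Integrate term by term and add the pieces.
A general antiderivative is -8*s**3/27 - 3*s**2/2 + 32*s/9 + (4*s**3/9 + 3*s**2/2)*log(s**2 + 4) + 6*log(s**2 + 4) - 64*atan(s/2)/9 + C.
The condition gives C = -64*atan(1/4)/9 + 295/216 + 463*log(17/4)/72 - (-64*atan(1/4)/9 + 295/216 + 463*log(17/4)/72) = 0.
So G(s) = 4*s**3*log(s**2 + 4)/9 - 8*s**3/27 + 3*s**2*log(s**2 + 4)/2 - 3*s**2/2 + 32*s/9 + 6*log(s**2 + 4) - 64*atan(s/2)/9.
Check: d/ds[4*s**3*log(s**2 + 4)/9 - 8*s**3/27 + 3*s**2*log(s**2 + 4)/2 - 3*s**2/2 + 32*s/9 + 6*log(s**2 + 4) - 64*atan(s/2)/9] = 4*s**2*log(s**2 + 4)/3 + 3*s*log(s**2 + 4) = G'(s).

G(s) = 4*s**3*log(s**2 + 4)/9 - 8*s**3/27 + 3*s**2*log(s**2 + 4)/2 - 3*s**2/2 + 32*s/9 + 6*log(s**2 + 4) - 64*atan(s/2)/9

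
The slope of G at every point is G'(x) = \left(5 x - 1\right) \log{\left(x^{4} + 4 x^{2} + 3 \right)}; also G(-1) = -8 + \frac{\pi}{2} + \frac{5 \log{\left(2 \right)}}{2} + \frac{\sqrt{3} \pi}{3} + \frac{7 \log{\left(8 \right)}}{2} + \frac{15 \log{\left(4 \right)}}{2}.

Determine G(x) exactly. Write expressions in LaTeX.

G(x) = \frac{5 x^{2} \log{\left(x^{4} + 4 x^{2} + 3 \right)}}{2} - 5 x^{2} - x \log{\left(x^{4} + 4 x^{2} + 3 \right)} + 4 x + \frac{5 \log{\left(x^{2} + 1 \right)}}{2} + \frac{15 \log{\left(x^{2} + 3 \right)}}{2} - 2 \operatorname{atan}{\left(x \right)} - 2 \sqrt{3} \operatorname{atan}{\left(\frac{\sqrt{3} x}{3} \right)} + 1

A candidate passes only if d/dx[G] lands on the given G'(x) exactly.
A general antiderivative is - 5 x^{2} + 4 x + \left(\frac{5 x^{2}}{2} - x\right) \log{\left(x^{4} + 4 x^{2} + 3 \right)} + \frac{5 \log{\left(x^{2} + 1 \right)}}{2} + \frac{15 \log{\left(x^{2} + 3 \right)}}{2} - 2 \operatorname{atan}{\left(x \right)} - 2 \sqrt{3} \operatorname{atan}{\left(\frac{\sqrt{3} x}{3} \right)} + C.
The condition gives C = -8 + \frac{\pi}{2} + \frac{5 \log{\left(2 \right)}}{2} + \frac{\sqrt{3} \pi}{3} + \frac{7 \log{\left(8 \right)}}{2} + \frac{15 \log{\left(4 \right)}}{2} - (-9 + \frac{\pi}{2} + \frac{5 \log{\left(2 \right)}}{2} + \frac{\sqrt{3} \pi}{3} + \frac{7 \log{\left(8 \right)}}{2} + \frac{15 \log{\left(4 \right)}}{2}) = 1.
So G(x) = \frac{5 x^{2} \log{\left(x^{4} + 4 x^{2} + 3 \right)}}{2} - 5 x^{2} - x \log{\left(x^{4} + 4 x^{2} + 3 \right)} + 4 x + \frac{5 \log{\left(x^{2} + 1 \right)}}{2} + \frac{15 \log{\left(x^{2} + 3 \right)}}{2} - 2 \operatorname{atan}{\left(x \right)} - 2 \sqrt{3} \operatorname{atan}{\left(\frac{\sqrt{3} x}{3} \right)} + 1.
Check: d/dx[\frac{5 x^{2} \log{\left(x^{4} + 4 x^{2} + 3 \right)}}{2} - 5 x^{2} - x \log{\left(x^{4} + 4 x^{2} + 3 \right)} + 4 x + \frac{5 \log{\left(x^{2} + 1 \right)}}{2} + \frac{15 \log{\left(x^{2} + 3 \right)}}{2} - 2 \operatorname{atan}{\left(x \right)} - 2 \sqrt{3} \operatorname{atan}{\left(\frac{\sqrt{3} x}{3} \right)} + 1] = 5 x \log{\left(x^{4} + 4 x^{2} + 3 \right)} - \log{\left(x^{4} + 4 x^{2} + 3 \right)}, which equals G'(x).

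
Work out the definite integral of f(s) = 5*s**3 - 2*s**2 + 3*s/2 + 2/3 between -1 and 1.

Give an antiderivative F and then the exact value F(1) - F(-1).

Integrate term by term and add the pieces.
F(s) = 5*s**4/4 - 2*s**3/3 + 3*s**2/4 + 2*s/3 is an antiderivative of f.
Check: d/ds[5*s**4/4 - 2*s**3/3 + 3*s**2/4 + 2*s/3] = 5*s**3 - 2*s**2 + 3*s/2 + 2/3 = f(s).
F(1) = 2; F(-1) = 2.
Integral = F(1) - F(-1) = 0.

Antiderivative: F(s) = 5*s**4/4 - 2*s**3/3 + 3*s**2/4 + 2*s/3; value = 0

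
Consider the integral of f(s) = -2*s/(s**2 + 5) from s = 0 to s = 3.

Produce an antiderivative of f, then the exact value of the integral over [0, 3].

Antiderivative: F(s) = -log(s**2 + 5); value = -log(14) + log(5)

f matches the chain-rule pattern g'(h)*h' with inner function h(s) = s**2 + 5; substituting u = h(s) collapses the integral.
F(s) = -log(s**2 + 5) is an antiderivative of f.
Check: d/ds[-log(s**2 + 5)] = -2*s/(s**2 + 5) = f(s).
F(3) = -log(14); F(0) = -log(5).
Integral = F(3) - F(0) = -log(14) + log(5).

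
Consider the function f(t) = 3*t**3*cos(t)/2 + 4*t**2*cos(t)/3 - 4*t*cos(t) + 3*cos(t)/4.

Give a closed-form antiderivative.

An antiderivative is F(t) = 3*t**3*sin(t)/2 + 4*t**2*sin(t)/3 + 9*t**2*cos(t)/2 - 13*t*sin(t) + 8*t*cos(t)/3 - 23*sin(t)/12 - 13*cos(t).

The integrand splits into summands that can be handled one at a time.
Check: d/dt[3*t**3*sin(t)/2 + 4*t**2*sin(t)/3 + 9*t**2*cos(t)/2 - 13*t*sin(t) + 8*t*cos(t)/3 - 23*sin(t)/12 - 13*cos(t)] = 3*t**3*cos(t)/2 + 4*t**2*cos(t)/3 - 4*t*cos(t) + 3*cos(t)/4 = f(t).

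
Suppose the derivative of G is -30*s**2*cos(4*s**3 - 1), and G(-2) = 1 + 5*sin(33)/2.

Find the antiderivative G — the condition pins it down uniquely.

G(s) = -(5*sin(4*s**3 - 1) - 2)/2

G'(s) matches the chain-rule pattern g'(h)*h' with inner function h(s) = 4*s**3 - 1; substituting u = h(s) collapses the integral.
A general antiderivative is -5*sin(4*s**3 - 1)/2 + C.
The condition gives C = 1 + 5*sin(33)/2 - (5*sin(33)/2) = 1.
So G(s) = -(5*sin(4*s**3 - 1) - 2)/2.
Check: d/ds[-(5*sin(4*s**3 - 1) - 2)/2] = -30*s**2*cos(4*s**3 - 1) = G'(s).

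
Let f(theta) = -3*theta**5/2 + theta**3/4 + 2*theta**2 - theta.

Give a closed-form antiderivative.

Integrate term by term and add the pieces.
Check: d/dtheta[-theta**2*(12*theta**4 - 3*theta**2 - 32*theta + 24)/48] = -3*theta**5/2 + theta**3/4 + 2*theta**2 - theta = f(theta).

An antiderivative is F(theta) = -theta**2*(12*theta**4 - 3*theta**2 - 32*theta + 24)/48.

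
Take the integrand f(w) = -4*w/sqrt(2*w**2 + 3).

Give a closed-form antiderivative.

An antiderivative is F(w) = -2*sqrt(2*w**2 + 3).

The substitution u = 2*w**2 + 3 works: f is exactly (dF/du)*(du/dw) for that inner function.
Check: d/dw[-2*sqrt(2*w**2 + 3)] = -4*w/sqrt(2*w**2 + 3) = f(w).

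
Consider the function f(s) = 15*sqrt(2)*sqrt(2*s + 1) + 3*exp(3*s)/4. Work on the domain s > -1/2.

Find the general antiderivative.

F(s) = 10*sqrt(2)*s*sqrt(2*s + 1) + 5*sqrt(2)*sqrt(2*s + 1) + exp(3*s)/4 + C

Integrate term by term and add the pieces.
Check: d/ds[10*sqrt(2)*s*sqrt(2*s + 1) + 5*sqrt(2)*sqrt(2*s + 1) + exp(3*s)/4] = (120*sqrt(2)*s + 3*sqrt(2*s + 1)*exp(3*s) + 60*sqrt(2))/(4*sqrt(2*s + 1)), which equals f(s).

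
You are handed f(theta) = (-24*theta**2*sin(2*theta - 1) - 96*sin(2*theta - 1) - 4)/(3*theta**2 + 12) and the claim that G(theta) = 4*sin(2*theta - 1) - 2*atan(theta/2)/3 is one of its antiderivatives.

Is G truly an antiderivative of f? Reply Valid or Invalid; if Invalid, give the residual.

d/dtheta[G] = (24*theta**2*cos(2*theta - 1) + 96*cos(2*theta - 1) - 4)/(3*theta**2 + 12)
d/dtheta[G] - f(theta) = 8*sin(2*theta - 1) + 8*cos(2*theta - 1) != 0.

Invalid: d/dtheta[G] - f = 8*sin(2*theta - 1) + 8*cos(2*theta - 1), which is not 0.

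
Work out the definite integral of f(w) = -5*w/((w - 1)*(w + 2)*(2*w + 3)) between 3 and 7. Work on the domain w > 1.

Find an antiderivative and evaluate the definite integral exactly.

Antiderivative: F(w) = -log(w - 1)/3 - 3*log(w + 3/2) + 10*log(w + 2)/3; value = -3*log(17/2) - 10*log(5)/3 - log(6)/3 + log(2)/3 + 3*log(9/2) + 10*log(9)/3

Factor the denominator ((w - 1)*(w + 2)*(2*w + 3)) and decompose: f = -6/(2*w + 3) + 10/(3*(w + 2)) - 1/(3*(w - 1)); each piece integrates to a log, atan, or power term.
F(w) = -log(w - 1)/3 - 3*log(w + 3/2) + 10*log(w + 2)/3 is an antiderivative of f.
Check: d/dw[-log(w - 1)/3 - 3*log(w + 3/2) + 10*log(w + 2)/3] = -5*w/(2*w**3 + 5*w**2 - w - 6), which equals f(w).
F(7) = -3*log(17/2) - log(6)/3 + 10*log(9)/3; F(3) = -3*log(9/2) - log(2)/3 + 10*log(5)/3.
Integral = F(7) - F(3) = -3*log(17/2) - 10*log(5)/3 - log(6)/3 + log(2)/3 + 3*log(9/2) + 10*log(9)/3.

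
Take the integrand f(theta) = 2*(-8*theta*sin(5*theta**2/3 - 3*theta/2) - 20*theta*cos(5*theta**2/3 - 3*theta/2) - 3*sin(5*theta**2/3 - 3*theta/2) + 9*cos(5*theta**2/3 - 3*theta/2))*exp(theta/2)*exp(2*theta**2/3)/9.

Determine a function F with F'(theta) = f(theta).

Recognize the product-rule pattern: f = u'v + uv' with u = -4*exp(2*theta**2/3 + theta/2)/3, v = sin(5*theta**2/3 - 3*theta/2), so integration by parts undoes it.
Check: d/dtheta[-4*exp(theta/2)*exp(2*theta**2/3)*sin(5*theta**2/3 - 3*theta/2)/3] = -16*theta*exp(theta/2)*exp(2*theta**2/3)*sin(5*theta**2/3 - 3*theta/2)/9 - 40*theta*exp(theta/2)*exp(2*theta**2/3)*cos(5*theta**2/3 - 3*theta/2)/9 - 2*exp(theta/2)*exp(2*theta**2/3)*sin(5*theta**2/3 - 3*theta/2)/3 + 2*exp(theta/2)*exp(2*theta**2/3)*cos(5*theta**2/3 - 3*theta/2), which equals f(theta).

An antiderivative is F(theta) = -4*exp(theta/2)*exp(2*theta**2/3)*sin(5*theta**2/3 - 3*theta/2)/3.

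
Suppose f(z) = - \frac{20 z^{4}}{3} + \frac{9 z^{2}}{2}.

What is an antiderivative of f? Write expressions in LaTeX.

An antiderivative is F(z) = - \frac{z^{3} \left(8 z^{2} - 9\right)}{6}.

The integrand splits into summands that can be handled one at a time.
Check: d/dz[- \frac{z^{3} \left(8 z^{2} - 9\right)}{6}] = - \frac{20 z^{4}}{3} + \frac{9 z^{2}}{2} = f(z).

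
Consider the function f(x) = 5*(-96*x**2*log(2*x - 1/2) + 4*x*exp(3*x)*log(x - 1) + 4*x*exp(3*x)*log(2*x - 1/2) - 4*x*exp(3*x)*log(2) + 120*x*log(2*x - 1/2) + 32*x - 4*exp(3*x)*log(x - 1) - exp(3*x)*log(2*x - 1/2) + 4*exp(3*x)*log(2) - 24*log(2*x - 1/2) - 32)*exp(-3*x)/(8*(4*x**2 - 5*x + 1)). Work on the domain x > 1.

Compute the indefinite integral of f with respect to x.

f has the shape u'v + uv' for u = 5*log(x/2 - 1/2)/8 + 5*exp(-3*x) and v = log(2*x - 1/2) — it is the derivative of the product u*v.
Check: d/dx[5*(exp(3*x)*log(x/2 - 1/2) + 8)*exp(-3*x)*log(2*x - 1/2)/8] = (-480*x**2*log(2*x - 1/2) + 20*x*exp(3*x)*log(x - 1) + 20*x*exp(3*x)*log(2*x - 1/2) - 20*x*exp(3*x)*log(2) + 600*x*log(2*x - 1/2) + 160*x - 20*exp(3*x)*log(x - 1) - 5*exp(3*x)*log(2*x - 1/2) + 20*exp(3*x)*log(2) - 120*log(2*x - 1/2) - 160)/(32*x**2*exp(3*x) - 40*x*exp(3*x) + 8*exp(3*x)), which equals f(x).

F(x) = 5*(exp(3*x)*log(x/2 - 1/2) + 8)*exp(-3*x)*log(2*x - 1/2)/8 + C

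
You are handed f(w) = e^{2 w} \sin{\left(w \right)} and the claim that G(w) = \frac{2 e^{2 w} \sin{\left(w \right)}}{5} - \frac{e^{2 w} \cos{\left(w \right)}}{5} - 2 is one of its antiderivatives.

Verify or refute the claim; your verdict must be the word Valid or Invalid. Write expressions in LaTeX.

d/dw[G] = e^{2 w} \sin{\left(w \right)}
This equals f(w) exactly, so the claim holds.

Valid - the claim checks out under differentiation.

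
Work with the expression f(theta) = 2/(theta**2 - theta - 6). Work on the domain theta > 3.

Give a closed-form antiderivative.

An antiderivative is F(theta) = -2*(-log(theta - 3) + log(theta + 2))/5.

Factor the denominator ((theta - 3)*(theta + 2)) and decompose: f = -2/(5*(theta + 2)) + 2/(5*(theta - 3)); each piece integrates to a log, atan, or power term.
Check: d/dtheta[-2*(-log(theta - 3) + log(theta + 2))/5] = 2/(theta**2 - theta - 6) = f(theta).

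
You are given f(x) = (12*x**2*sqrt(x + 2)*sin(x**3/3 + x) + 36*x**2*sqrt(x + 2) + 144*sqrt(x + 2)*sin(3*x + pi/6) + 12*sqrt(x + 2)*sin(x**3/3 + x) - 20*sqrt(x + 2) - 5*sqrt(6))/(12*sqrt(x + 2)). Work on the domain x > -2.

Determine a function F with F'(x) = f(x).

Differentiate the proposed F(x) back; it has to land on f(x) exactly.
Check: d/dx[x**3 - 5*x/3 - 5*sqrt(3*x/2 + 3)/3 - 4*cos(3*x + pi/6) - cos(x**3/3 + x)] = (12*x**2*sqrt(x + 2)*sin(x**3/3 + x) + 36*x**2*sqrt(x + 2) + 144*sqrt(x + 2)*sin(3*x + pi/6) + 12*sqrt(x + 2)*sin(x**3/3 + x) - 20*sqrt(x + 2) - 5*sqrt(6))/(12*sqrt(x + 2)) = f(x).

An antiderivative is F(x) = x**3 - 5*x/3 - 5*sqrt(3*x/2 + 3)/3 - 4*cos(3*x + pi/6) - cos(x**3/3 + x).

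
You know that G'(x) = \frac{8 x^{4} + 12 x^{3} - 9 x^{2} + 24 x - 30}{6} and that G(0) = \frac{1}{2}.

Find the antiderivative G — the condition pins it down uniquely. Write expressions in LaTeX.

G(x) = \frac{4 x^{5}}{15} + \frac{x^{4}}{2} - \frac{x^{3}}{2} + 2 x^{2} - 5 x + \frac{1}{2}

For G(x) to be correct, d/dx[G] must agree with the stated G'(x) identically.
A general antiderivative is \frac{4 x^{5}}{15} + \frac{x^{4}}{2} - \frac{x^{3}}{2} + 2 x^{2} - 5 x + C.
The condition gives C = \frac{1}{2} - (0) = \frac{1}{2}.
So G(x) = \frac{4 x^{5}}{15} + \frac{x^{4}}{2} - \frac{x^{3}}{2} + 2 x^{2} - 5 x + \frac{1}{2}.
Check: d/dx[\frac{4 x^{5}}{15} + \frac{x^{4}}{2} - \frac{x^{3}}{2} + 2 x^{2} - 5 x + \frac{1}{2}] = \frac{4 x^{4}}{3} + 2 x^{3} - \frac{3 x^{2}}{2} + 4 x - 5, which equals G'(x).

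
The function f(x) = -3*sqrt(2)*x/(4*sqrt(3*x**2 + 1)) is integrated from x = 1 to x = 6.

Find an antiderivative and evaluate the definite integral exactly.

Antiderivative: F(x) = -sqrt(3*x**2/2 + 1/2)/2; value = -sqrt(218)/4 + sqrt(2)/2

f matches the chain-rule pattern g'(h)*h' with inner function h(x) = 3*x**2/2 + 1/2; substituting u = h(x) collapses the integral.
F(x) = -sqrt(3*x**2/2 + 1/2)/2 is an antiderivative of f.
Check: d/dx[-sqrt(3*x**2/2 + 1/2)/2] = -3*sqrt(2)*x/(4*sqrt(3*x**2 + 1)) = f(x).
F(6) = -sqrt(218)/4; F(1) = -sqrt(2)/2.
Integral = F(6) - F(1) = -sqrt(218)/4 + sqrt(2)/2.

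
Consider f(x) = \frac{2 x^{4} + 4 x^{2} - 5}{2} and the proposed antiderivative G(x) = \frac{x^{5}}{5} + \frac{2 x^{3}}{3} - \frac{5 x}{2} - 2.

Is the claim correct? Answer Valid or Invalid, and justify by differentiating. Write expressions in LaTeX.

Valid. The derivative of G reproduces f.

d/dx[G] = x^{4} + 2 x^{2} - \frac{5}{2}
This equals f(x) exactly, so the claim holds.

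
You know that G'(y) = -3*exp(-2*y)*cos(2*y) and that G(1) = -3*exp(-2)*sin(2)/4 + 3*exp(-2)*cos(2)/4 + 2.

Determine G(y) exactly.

The proposed G(y) is checked by its d/dy: the result must match the given G'(y).
A general antiderivative is -3*exp(-2*y)*sin(2*y)/4 + 3*exp(-2*y)*cos(2*y)/4 + C.
The condition gives C = -3*exp(-2)*sin(2)/4 + 3*exp(-2)*cos(2)/4 + 2 - (-3*exp(-2)*sin(2)/4 + 3*exp(-2)*cos(2)/4) = 2.
So G(y) = (8*exp(2*y) - 3*sin(2*y) + 3*cos(2*y))*exp(-2*y)/4.
Check: d/dy[(8*exp(2*y) - 3*sin(2*y) + 3*cos(2*y))*exp(-2*y)/4] = -3*exp(-2*y)*cos(2*y) = G'(y).

G(y) = (8*exp(2*y) - 3*sin(2*y) + 3*cos(2*y))*exp(-2*y)/4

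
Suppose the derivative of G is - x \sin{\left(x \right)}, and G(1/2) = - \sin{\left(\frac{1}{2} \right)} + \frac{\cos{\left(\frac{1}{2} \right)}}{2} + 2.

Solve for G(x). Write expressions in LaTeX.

The proposed G(x) is checked by its d/dx: the result must match the given G'(x).
A general antiderivative is x \cos{\left(x \right)} - \sin{\left(x \right)} + C.
The condition gives C = - \sin{\left(\frac{1}{2} \right)} + \frac{\cos{\left(\frac{1}{2} \right)}}{2} + 2 - (- \sin{\left(\frac{1}{2} \right)} + \frac{\cos{\left(\frac{1}{2} \right)}}{2}) = 2.
So G(x) = x \cos{\left(x \right)} - \sin{\left(x \right)} + 2.
Check: d/dx[x \cos{\left(x \right)} - \sin{\left(x \right)} + 2] = - x \sin{\left(x \right)} = G'(x).

G(x) = x \cos{\left(x \right)} - \sin{\left(x \right)} + 2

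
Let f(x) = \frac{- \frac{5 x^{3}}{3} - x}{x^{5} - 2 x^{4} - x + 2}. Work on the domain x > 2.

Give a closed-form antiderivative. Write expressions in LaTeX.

The denominator factors as 3 \left(x - 2\right) \left(x - 1\right) \left(x + 1\right) \left(x^{2} + 1\right); partial fractions split f into directly integrable pieces: \frac{2 x - 1}{15 \left(x^{2} + 1\right)} + \frac{2}{9 \left(x + 1\right)} + \frac{2}{3 \left(x - 1\right)} - \frac{46}{45 \left(x - 2\right)}.
Check: d/dx[- \frac{46 \log{\left(x - 2 \right)} - 30 \log{\left(x - 1 \right)} - 10 \log{\left(x + 1 \right)} - 3 \log{\left(x^{2} + 1 \right)} + 3 \operatorname{atan}{\left(x \right)}}{45}] = \frac{- 5 x^{3} - 3 x}{3 x^{5} - 6 x^{4} - 3 x + 6}, which equals f(x).

An antiderivative is F(x) = - \frac{46 \log{\left(x - 2 \right)} - 30 \log{\left(x - 1 \right)} - 10 \log{\left(x + 1 \right)} - 3 \log{\left(x^{2} + 1 \right)} + 3 \operatorname{atan}{\left(x \right)}}{45}.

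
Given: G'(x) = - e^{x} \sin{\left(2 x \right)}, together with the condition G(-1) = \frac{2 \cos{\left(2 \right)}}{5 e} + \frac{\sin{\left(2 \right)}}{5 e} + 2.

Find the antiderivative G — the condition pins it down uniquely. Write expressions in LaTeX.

G(x) = - \frac{e^{x} \sin{\left(2 x \right)}}{5} + \frac{2 e^{x} \cos{\left(2 x \right)}}{5} + 2

For G(x) to be correct, d/dx[G] must agree with the stated G'(x) identically.
A general antiderivative is - \frac{e^{x} \sin{\left(2 x \right)}}{5} + \frac{2 e^{x} \cos{\left(2 x \right)}}{5} + C.
The condition gives C = \frac{2 \cos{\left(2 \right)}}{5 e} + \frac{\sin{\left(2 \right)}}{5 e} + 2 - (\frac{2 \cos{\left(2 \right)}}{5 e} + \frac{\sin{\left(2 \right)}}{5 e}) = 2.
So G(x) = - \frac{e^{x} \sin{\left(2 x \right)}}{5} + \frac{2 e^{x} \cos{\left(2 x \right)}}{5} + 2.
Check: d/dx[- \frac{e^{x} \sin{\left(2 x \right)}}{5} + \frac{2 e^{x} \cos{\left(2 x \right)}}{5} + 2] = - e^{x} \sin{\left(2 x \right)} = G'(x).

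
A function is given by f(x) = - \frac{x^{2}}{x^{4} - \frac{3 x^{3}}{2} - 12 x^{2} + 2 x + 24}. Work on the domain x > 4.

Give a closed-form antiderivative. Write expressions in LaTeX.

An antiderivative is F(x) = \frac{2 \left(- 196 x \log{\left(x - 4 \right)} + 81 x \log{\left(x - \frac{3}{2} \right)} + 115 x \log{\left(x + 2 \right)} - 392 \log{\left(x - 4 \right)} + 162 \log{\left(x - \frac{3}{2} \right)} + 230 \log{\left(x + 2 \right)} + 210\right)}{2205 \left(x + 2\right)}.

Factor the denominator (\left(x - 4\right) \left(x + 2\right)^{2} \left(2 x - 3\right)) and decompose: f = \frac{36}{245 \left(2 x - 3\right)} + \frac{46}{441 \left(x + 2\right)} - \frac{4}{21 \left(x + 2\right)^{2}} - \frac{8}{45 \left(x - 4\right)}; each piece integrates to a log, atan, or power term.
Check: d/dx[\frac{2 \left(- 196 x \log{\left(x - 4 \right)} + 81 x \log{\left(x - \frac{3}{2} \right)} + 115 x \log{\left(x + 2 \right)} - 392 \log{\left(x - 4 \right)} + 162 \log{\left(x - \frac{3}{2} \right)} + 230 \log{\left(x + 2 \right)} + 210\right)}{2205 \left(x + 2\right)}] = - \frac{2 x^{2}}{2 x^{4} - 3 x^{3} - 24 x^{2} + 4 x + 48}, which equals f(x).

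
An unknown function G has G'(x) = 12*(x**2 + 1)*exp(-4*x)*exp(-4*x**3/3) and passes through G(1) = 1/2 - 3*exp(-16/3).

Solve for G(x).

G'(x) matches the chain-rule pattern g'(h)*h' with inner function h(x) = -4*x**3/3 - 4*x; substituting u = h(x) collapses the integral.
A general antiderivative is -3*exp(-4*x**3/3 - 4*x) + C.
The condition gives C = 1/2 - 3*exp(-16/3) - (-3*exp(-16/3)) = 1/2.
So G(x) = 1/2 - 3*exp(-4*x**3/3 - 4*x).
Check: d/dx[1/2 - 3*exp(-4*x**3/3 - 4*x)] = (12*x**2 + 12)*exp(-4*x)*exp(-4*x**3/3), which equals G'(x).

G(x) = 1/2 - 3*exp(-4*x**3/3 - 4*x)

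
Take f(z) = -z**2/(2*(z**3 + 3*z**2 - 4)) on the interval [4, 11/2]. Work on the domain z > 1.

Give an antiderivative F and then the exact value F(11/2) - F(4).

Factor the denominator (2*(z - 1)*(z + 2)**2) and decompose: f = -4/(9*(z + 2)) + 2/(3*(z + 2)**2) - 1/(18*(z - 1)); each piece integrates to a log, atan, or power term.
F(z) = -log(z - 1)/18 - 4*log(z + 2)/9 - 2/(3*z + 6) is an antiderivative of f.
Check: d/dz[-log(z - 1)/18 - 4*log(z + 2)/9 - 2/(3*z + 6)] = -z**2/(2*z**3 + 6*z**2 - 8), which equals f(z).
F(11/2) = -4*log(15/2)/9 - 4/45 - log(9/2)/18; F(4) = -4*log(6)/9 - 1/9 - log(3)/18.
Integral = F(11/2) - F(4) = -4*log(15/2)/9 - log(9/2)/18 + 1/45 + log(3)/18 + 4*log(6)/9.

Antiderivative: F(z) = -log(z - 1)/18 - 4*log(z + 2)/9 - 2/(3*z + 6); value = -4*log(15/2)/9 - log(9/2)/18 + 1/45 + log(3)/18 + 4*log(6)/9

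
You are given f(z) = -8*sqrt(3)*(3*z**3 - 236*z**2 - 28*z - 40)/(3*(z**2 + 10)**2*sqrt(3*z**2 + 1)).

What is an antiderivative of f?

A candidate is checked by its d/dz: the result must match f(z).
Check: d/dz[16*z*sqrt(z**2 + 1/3)/(z**2/2 + 5) + 4*sqrt(z**2 + 1/3)/(z**2/2 + 5)] = (-24*sqrt(3)*z**3 + 1888*sqrt(3)*z**2 + 224*sqrt(3)*z + 320*sqrt(3))/(3*z**4*sqrt(3*z**2 + 1) + 60*z**2*sqrt(3*z**2 + 1) + 300*sqrt(3*z**2 + 1)), which equals f(z).

An antiderivative is F(z) = 16*z*sqrt(z**2 + 1/3)/(z**2/2 + 5) + 4*sqrt(z**2 + 1/3)/(z**2/2 + 5).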